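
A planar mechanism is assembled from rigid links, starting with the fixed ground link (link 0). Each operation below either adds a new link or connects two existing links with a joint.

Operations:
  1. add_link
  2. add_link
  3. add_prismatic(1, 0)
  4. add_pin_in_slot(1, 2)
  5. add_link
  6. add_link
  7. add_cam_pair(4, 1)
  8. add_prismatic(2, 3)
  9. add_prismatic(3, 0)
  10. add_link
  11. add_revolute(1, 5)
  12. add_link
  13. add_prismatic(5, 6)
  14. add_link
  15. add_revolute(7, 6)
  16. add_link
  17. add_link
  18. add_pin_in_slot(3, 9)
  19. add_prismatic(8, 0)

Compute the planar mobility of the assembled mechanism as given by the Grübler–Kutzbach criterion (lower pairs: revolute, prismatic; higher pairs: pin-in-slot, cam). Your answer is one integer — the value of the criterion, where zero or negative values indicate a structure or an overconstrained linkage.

M = 10

L=1 J1=0 J2=0
add link → L=2 J1=0 J2=0
add link → L=3 J1=0 J2=0
P@1,0 dof=1 J1 → L=3 J1=1 J2=0
PS@1,2 dof=2 J2 → L=3 J1=1 J2=1
add link → L=4 J1=1 J2=1
add link → L=5 J1=1 J2=1
C@4,1 dof=2 J2 → L=5 J1=1 J2=2
P@2,3 dof=1 J1 → L=5 J1=2 J2=2
P@3,0 dof=1 J1 → L=5 J1=3 J2=2
add link → L=6 J1=3 J2=2
R@1,5 dof=1 J1 → L=6 J1=4 J2=2
add link → L=7 J1=4 J2=2
P@5,6 dof=1 J1 → L=7 J1=5 J2=2
add link → L=8 J1=5 J2=2
R@7,6 dof=1 J1 → L=8 J1=6 J2=2
add link → L=9 J1=6 J2=2
add link → L=10 J1=6 J2=2
PS@3,9 dof=2 J2 → L=10 J1=6 J2=3
P@8,0 dof=1 J1 → L=10 J1=7 J2=3
M=3(L−1)−2J1−J2=3·9−2·7−3=10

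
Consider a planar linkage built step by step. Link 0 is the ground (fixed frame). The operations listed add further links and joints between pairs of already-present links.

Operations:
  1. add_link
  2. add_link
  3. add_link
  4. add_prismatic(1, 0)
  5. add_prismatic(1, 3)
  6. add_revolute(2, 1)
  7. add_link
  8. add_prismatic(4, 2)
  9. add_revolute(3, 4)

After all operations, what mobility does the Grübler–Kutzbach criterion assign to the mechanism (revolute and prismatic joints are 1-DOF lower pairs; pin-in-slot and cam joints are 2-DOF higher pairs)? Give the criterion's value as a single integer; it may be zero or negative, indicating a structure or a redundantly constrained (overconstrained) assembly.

(L,J1,J2)=(1,0,0); link0 fixed
link1: (2,0,0)
link2: (3,0,0)
link3: (4,0,0)
P 1-0 [J1]: (4,1,0)
P 1-3 [J1]: (4,2,0)
R 2-1 [J1]: (4,3,0)
link4: (5,3,0)
P 4-2 [J1]: (5,4,0)
R 3-4 [J1]: (5,5,0)
Grübler: 3·4 − 2·5 − 0 = 2

M = 2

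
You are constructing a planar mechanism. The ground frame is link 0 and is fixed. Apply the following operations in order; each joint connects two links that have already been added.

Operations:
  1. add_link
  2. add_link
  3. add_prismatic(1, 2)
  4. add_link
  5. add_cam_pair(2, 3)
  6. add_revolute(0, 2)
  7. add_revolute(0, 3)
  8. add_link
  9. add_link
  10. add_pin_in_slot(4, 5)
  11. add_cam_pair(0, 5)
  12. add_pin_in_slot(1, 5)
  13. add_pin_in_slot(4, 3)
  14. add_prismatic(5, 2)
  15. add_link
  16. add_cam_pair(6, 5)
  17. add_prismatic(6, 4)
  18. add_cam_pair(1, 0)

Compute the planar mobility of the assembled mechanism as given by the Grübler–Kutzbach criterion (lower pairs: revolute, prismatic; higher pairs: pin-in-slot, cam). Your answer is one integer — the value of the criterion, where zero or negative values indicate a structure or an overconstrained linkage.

ground; <1,0,0>
#1 <2,0,0>
#2 <3,0,0>
P:1↔2 J1 <3,1,0>
#3 <4,1,0>
C:2↔3 J2 <4,1,1>
R:0↔2 J1 <4,2,1>
R:0↔3 J1 <4,3,1>
#4 <5,3,1>
#5 <6,3,1>
PS:4↔5 J2 <6,3,2>
C:0↔5 J2 <6,3,3>
PS:1↔5 J2 <6,3,4>
PS:4↔3 J2 <6,3,5>
P:5↔2 J1 <6,4,5>
#6 <7,4,5>
C:6↔5 J2 <7,4,6>
P:6↔4 J1 <7,5,6>
C:1↔0 J2 <7,5,7>
3×6 − 2×5 − 1×7 = 1

M = 1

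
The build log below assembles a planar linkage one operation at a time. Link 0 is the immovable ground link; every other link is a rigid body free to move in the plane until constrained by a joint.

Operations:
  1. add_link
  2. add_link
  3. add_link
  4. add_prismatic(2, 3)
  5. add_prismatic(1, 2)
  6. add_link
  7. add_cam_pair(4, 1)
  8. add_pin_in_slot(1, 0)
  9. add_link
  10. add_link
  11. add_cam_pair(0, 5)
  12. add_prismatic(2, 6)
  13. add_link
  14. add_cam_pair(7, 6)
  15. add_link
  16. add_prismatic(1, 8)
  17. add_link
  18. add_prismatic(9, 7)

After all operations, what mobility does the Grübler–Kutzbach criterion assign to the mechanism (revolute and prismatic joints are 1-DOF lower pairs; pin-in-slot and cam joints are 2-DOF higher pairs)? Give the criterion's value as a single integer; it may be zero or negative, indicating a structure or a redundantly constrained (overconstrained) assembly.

M = 13

ground; <1,0,0>
#1 <2,0,0>
#2 <3,0,0>
#3 <4,0,0>
P:2↔3 J1 <4,1,0>
P:1↔2 J1 <4,2,0>
#4 <5,2,0>
C:4↔1 J2 <5,2,1>
PS:1↔0 J2 <5,2,2>
#5 <6,2,2>
#6 <7,2,2>
C:0↔5 J2 <7,2,3>
P:2↔6 J1 <7,3,3>
#7 <8,3,3>
C:7↔6 J2 <8,3,4>
#8 <9,3,4>
P:1↔8 J1 <9,4,4>
#9 <10,4,4>
P:9↔7 J1 <10,5,4>
3×9 − 2×5 − 1×4 = 13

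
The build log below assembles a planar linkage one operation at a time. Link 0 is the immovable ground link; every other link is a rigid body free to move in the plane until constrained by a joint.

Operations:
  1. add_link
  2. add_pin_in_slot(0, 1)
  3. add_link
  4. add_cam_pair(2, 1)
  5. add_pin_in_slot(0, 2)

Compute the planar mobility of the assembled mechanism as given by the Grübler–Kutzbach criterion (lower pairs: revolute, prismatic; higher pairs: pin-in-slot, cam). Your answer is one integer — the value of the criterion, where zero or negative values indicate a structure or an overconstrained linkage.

M = 3

[1;0;0] (link 0 is ground)
L+ [2;0;0]
PS(0,1)∈J2 [2;0;1]
L+ [3;0;1]
C(2,1)∈J2 [3;0;2]
PS(0,2)∈J2 [3;0;3]
mobility = 6 − 0 − 3 = 3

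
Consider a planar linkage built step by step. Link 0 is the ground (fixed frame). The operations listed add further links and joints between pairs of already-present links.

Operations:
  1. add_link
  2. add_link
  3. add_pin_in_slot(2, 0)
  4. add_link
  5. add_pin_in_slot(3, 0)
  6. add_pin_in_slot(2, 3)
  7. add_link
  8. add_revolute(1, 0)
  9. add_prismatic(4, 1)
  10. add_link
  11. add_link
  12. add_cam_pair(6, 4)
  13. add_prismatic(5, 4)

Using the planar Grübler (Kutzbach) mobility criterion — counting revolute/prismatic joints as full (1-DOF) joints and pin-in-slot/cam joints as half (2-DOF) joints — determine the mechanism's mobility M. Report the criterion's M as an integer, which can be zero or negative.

link 0 = ground. State L|J1|J2 = 1|0|0
+link1  2|0|0
+link2  3|0|0
PS(2,0) f=2→J2  3|0|1
+link3  4|0|1
PS(3,0) f=2→J2  4|0|2
PS(2,3) f=2→J2  4|0|3
+link4  5|0|3
R(1,0) f=1→J1  5|1|3
P(4,1) f=1→J1  5|2|3
+link5  6|2|3
+link6  7|2|3
C(6,4) f=2→J2  7|2|4
P(5,4) f=1→J1  7|3|4
M = 3(7−1)−2·3−4 = 18−6−4 = 8

M = 8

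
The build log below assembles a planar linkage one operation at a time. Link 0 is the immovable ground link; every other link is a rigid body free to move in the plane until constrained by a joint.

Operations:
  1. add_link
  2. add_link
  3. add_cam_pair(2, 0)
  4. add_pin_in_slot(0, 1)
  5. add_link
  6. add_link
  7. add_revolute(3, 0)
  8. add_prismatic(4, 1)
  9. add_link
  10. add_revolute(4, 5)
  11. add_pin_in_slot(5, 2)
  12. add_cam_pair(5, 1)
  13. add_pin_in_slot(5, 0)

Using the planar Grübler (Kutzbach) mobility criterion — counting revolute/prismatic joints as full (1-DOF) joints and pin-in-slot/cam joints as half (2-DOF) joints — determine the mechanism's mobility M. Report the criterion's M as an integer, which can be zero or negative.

[1;0;0] (link 0 is ground)
L+ [2;0;0]
L+ [3;0;0]
C(2,0)∈J2 [3;0;1]
PS(0,1)∈J2 [3;0;2]
L+ [4;0;2]
L+ [5;0;2]
R(3,0)∈J1 [5;1;2]
P(4,1)∈J1 [5;2;2]
L+ [6;2;2]
R(4,5)∈J1 [6;3;2]
PS(5,2)∈J2 [6;3;3]
C(5,1)∈J2 [6;3;4]
PS(5,0)∈J2 [6;3;5]
mobility = 15 − 6 − 5 = 4

M = 4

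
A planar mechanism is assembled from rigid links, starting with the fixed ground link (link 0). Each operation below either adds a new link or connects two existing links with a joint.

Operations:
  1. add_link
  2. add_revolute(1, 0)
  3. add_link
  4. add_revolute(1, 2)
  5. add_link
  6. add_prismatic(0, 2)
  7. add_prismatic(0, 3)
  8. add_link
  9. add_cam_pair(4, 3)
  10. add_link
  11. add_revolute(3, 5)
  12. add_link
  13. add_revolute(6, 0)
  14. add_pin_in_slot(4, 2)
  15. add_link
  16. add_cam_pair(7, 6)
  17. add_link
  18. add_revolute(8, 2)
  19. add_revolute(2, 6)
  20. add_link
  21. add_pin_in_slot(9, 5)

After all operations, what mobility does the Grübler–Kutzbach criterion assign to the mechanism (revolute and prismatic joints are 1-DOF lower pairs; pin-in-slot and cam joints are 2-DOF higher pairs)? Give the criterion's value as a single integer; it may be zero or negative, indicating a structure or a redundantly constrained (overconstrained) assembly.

(L,J1,J2)=(1,0,0); link0 fixed
link1: (2,0,0)
R 1-0 [J1]: (2,1,0)
link2: (3,1,0)
R 1-2 [J1]: (3,2,0)
link3: (4,2,0)
P 0-2 [J1]: (4,3,0)
P 0-3 [J1]: (4,4,0)
link4: (5,4,0)
C 4-3 [J2]: (5,4,1)
link5: (6,4,1)
R 3-5 [J1]: (6,5,1)
link6: (7,5,1)
R 6-0 [J1]: (7,6,1)
PS 4-2 [J2]: (7,6,2)
link7: (8,6,2)
C 7-6 [J2]: (8,6,3)
link8: (9,6,3)
R 8-2 [J1]: (9,7,3)
R 2-6 [J1]: (9,8,3)
link9: (10,8,3)
PS 9-5 [J2]: (10,8,4)
Grübler: 3·9 − 2·8 − 4 = 7

M = 7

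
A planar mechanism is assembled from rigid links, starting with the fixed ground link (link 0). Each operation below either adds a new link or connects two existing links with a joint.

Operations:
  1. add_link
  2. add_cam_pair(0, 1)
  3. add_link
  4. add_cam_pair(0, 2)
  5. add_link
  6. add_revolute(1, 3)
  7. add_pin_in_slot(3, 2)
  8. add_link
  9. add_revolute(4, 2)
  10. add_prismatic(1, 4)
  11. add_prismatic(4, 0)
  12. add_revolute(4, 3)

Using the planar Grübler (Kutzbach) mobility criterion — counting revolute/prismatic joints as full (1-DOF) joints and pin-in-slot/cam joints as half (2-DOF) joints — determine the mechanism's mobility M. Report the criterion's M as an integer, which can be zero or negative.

[1;0;0] (link 0 is ground)
L+ [2;0;0]
C(0,1)∈J2 [2;0;1]
L+ [3;0;1]
C(0,2)∈J2 [3;0;2]
L+ [4;0;2]
R(1,3)∈J1 [4;1;2]
PS(3,2)∈J2 [4;1;3]
L+ [5;1;3]
R(4,2)∈J1 [5;2;3]
P(1,4)∈J1 [5;3;3]
P(4,0)∈J1 [5;4;3]
R(4,3)∈J1 [5;5;3]
mobility = 12 − 10 − 3 = -1

M = -1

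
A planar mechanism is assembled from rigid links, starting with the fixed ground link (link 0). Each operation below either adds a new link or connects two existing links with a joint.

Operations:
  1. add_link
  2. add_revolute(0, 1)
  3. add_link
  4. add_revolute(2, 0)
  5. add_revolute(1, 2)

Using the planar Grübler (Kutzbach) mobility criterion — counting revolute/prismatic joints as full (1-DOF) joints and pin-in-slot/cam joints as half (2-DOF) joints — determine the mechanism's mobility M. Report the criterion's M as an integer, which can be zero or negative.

M = 0

link 0 = ground. State L|J1|J2 = 1|0|0
+link1  2|0|0
R(0,1) f=1→J1  2|1|0
+link2  3|1|0
R(2,0) f=1→J1  3|2|0
R(1,2) f=1→J1  3|3|0
M = 3(3−1)−2·3−0 = 6−6−0 = 0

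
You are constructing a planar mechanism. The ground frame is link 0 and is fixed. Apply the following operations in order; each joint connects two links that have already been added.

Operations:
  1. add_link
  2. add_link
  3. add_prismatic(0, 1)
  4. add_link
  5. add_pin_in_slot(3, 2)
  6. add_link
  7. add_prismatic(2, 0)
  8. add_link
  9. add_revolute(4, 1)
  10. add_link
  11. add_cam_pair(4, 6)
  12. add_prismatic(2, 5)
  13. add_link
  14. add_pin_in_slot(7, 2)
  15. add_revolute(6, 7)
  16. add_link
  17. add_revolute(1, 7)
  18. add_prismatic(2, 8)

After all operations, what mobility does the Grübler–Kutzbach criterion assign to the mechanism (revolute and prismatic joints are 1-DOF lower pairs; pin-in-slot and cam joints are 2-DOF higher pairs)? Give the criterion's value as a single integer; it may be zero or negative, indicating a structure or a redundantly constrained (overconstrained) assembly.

M = 7

ground; <1,0,0>
#1 <2,0,0>
#2 <3,0,0>
P:0↔1 J1 <3,1,0>
#3 <4,1,0>
PS:3↔2 J2 <4,1,1>
#4 <5,1,1>
P:2↔0 J1 <5,2,1>
#5 <6,2,1>
R:4↔1 J1 <6,3,1>
#6 <7,3,1>
C:4↔6 J2 <7,3,2>
P:2↔5 J1 <7,4,2>
#7 <8,4,2>
PS:7↔2 J2 <8,4,3>
R:6↔7 J1 <8,5,3>
#8 <9,5,3>
R:1↔7 J1 <9,6,3>
P:2↔8 J1 <9,7,3>
3×8 − 2×7 − 1×3 = 7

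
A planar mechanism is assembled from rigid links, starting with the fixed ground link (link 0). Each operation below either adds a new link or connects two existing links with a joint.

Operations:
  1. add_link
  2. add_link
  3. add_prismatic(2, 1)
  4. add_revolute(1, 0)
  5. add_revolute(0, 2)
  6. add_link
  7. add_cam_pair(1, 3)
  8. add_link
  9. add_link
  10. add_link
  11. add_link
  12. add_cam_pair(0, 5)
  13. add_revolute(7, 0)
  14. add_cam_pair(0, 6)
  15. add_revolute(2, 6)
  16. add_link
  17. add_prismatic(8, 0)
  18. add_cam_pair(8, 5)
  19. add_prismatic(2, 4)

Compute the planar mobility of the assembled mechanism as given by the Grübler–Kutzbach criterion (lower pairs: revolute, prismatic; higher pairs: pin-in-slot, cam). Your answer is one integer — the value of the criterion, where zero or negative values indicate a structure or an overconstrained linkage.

ground; <1,0,0>
#1 <2,0,0>
#2 <3,0,0>
P:2↔1 J1 <3,1,0>
R:1↔0 J1 <3,2,0>
R:0↔2 J1 <3,3,0>
#3 <4,3,0>
C:1↔3 J2 <4,3,1>
#4 <5,3,1>
#5 <6,3,1>
#6 <7,3,1>
#7 <8,3,1>
C:0↔5 J2 <8,3,2>
R:7↔0 J1 <8,4,2>
C:0↔6 J2 <8,4,3>
R:2↔6 J1 <8,5,3>
#8 <9,5,3>
P:8↔0 J1 <9,6,3>
C:8↔5 J2 <9,6,4>
P:2↔4 J1 <9,7,4>
3×8 − 2×7 − 1×4 = 6

M = 6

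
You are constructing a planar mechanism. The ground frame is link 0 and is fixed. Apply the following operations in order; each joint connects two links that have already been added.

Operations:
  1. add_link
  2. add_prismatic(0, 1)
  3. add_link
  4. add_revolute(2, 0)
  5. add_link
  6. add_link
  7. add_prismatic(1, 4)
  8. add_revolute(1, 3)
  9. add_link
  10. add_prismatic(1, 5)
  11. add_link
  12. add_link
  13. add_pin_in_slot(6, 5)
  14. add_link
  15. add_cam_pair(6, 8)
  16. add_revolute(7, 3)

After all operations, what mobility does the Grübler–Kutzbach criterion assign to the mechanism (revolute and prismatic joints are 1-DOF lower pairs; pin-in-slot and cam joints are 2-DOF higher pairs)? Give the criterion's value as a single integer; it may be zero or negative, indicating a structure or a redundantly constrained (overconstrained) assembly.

M = 10

[1;0;0] (link 0 is ground)
L+ [2;0;0]
P(0,1)∈J1 [2;1;0]
L+ [3;1;0]
R(2,0)∈J1 [3;2;0]
L+ [4;2;0]
L+ [5;2;0]
P(1,4)∈J1 [5;3;0]
R(1,3)∈J1 [5;4;0]
L+ [6;4;0]
P(1,5)∈J1 [6;5;0]
L+ [7;5;0]
L+ [8;5;0]
PS(6,5)∈J2 [8;5;1]
L+ [9;5;1]
C(6,8)∈J2 [9;5;2]
R(7,3)∈J1 [9;6;2]
mobility = 24 − 12 − 2 = 10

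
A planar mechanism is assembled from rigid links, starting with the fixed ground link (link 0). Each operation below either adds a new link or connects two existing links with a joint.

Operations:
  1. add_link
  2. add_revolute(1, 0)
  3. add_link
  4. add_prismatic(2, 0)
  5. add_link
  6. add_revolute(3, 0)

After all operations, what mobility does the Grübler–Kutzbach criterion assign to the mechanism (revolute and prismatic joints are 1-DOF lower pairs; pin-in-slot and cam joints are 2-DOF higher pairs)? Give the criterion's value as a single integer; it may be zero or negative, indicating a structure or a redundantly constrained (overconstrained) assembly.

(L,J1,J2)=(1,0,0); link0 fixed
link1: (2,0,0)
R 1-0 [J1]: (2,1,0)
link2: (3,1,0)
P 2-0 [J1]: (3,2,0)
link3: (4,2,0)
R 3-0 [J1]: (4,3,0)
Grübler: 3·3 − 2·3 − 0 = 3

M = 3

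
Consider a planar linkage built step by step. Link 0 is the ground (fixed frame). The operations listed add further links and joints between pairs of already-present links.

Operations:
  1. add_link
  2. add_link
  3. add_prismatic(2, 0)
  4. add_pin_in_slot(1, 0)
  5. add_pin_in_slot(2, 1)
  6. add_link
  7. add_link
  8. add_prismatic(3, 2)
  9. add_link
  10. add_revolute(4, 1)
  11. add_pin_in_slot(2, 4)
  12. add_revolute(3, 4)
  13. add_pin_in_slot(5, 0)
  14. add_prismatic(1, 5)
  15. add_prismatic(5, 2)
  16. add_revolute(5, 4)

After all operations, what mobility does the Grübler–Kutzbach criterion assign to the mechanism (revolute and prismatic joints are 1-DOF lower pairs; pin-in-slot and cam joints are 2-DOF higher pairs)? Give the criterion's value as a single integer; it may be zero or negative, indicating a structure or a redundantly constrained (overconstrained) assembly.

L=1 J1=0 J2=0
add link → L=2 J1=0 J2=0
add link → L=3 J1=0 J2=0
P@2,0 dof=1 J1 → L=3 J1=1 J2=0
PS@1,0 dof=2 J2 → L=3 J1=1 J2=1
PS@2,1 dof=2 J2 → L=3 J1=1 J2=2
add link → L=4 J1=1 J2=2
add link → L=5 J1=1 J2=2
P@3,2 dof=1 J1 → L=5 J1=2 J2=2
add link → L=6 J1=2 J2=2
R@4,1 dof=1 J1 → L=6 J1=3 J2=2
PS@2,4 dof=2 J2 → L=6 J1=3 J2=3
R@3,4 dof=1 J1 → L=6 J1=4 J2=3
PS@5,0 dof=2 J2 → L=6 J1=4 J2=4
P@1,5 dof=1 J1 → L=6 J1=5 J2=4
P@5,2 dof=1 J1 → L=6 J1=6 J2=4
R@5,4 dof=1 J1 → L=6 J1=7 J2=4
M=3(L−1)−2J1−J2=3·5−2·7−4=-3

M = -3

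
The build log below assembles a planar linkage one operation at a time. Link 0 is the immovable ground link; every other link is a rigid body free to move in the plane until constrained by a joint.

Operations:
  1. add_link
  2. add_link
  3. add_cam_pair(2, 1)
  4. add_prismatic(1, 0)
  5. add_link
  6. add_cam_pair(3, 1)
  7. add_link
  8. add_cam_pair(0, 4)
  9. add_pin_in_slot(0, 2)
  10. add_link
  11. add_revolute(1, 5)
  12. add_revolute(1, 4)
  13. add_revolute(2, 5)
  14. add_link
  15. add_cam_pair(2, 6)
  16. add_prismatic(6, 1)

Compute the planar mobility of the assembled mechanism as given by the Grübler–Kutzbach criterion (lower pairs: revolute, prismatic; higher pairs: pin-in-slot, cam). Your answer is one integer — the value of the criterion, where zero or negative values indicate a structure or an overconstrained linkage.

(L,J1,J2)=(1,0,0); link0 fixed
link1: (2,0,0)
link2: (3,0,0)
C 2-1 [J2]: (3,0,1)
P 1-0 [J1]: (3,1,1)
link3: (4,1,1)
C 3-1 [J2]: (4,1,2)
link4: (5,1,2)
C 0-4 [J2]: (5,1,3)
PS 0-2 [J2]: (5,1,4)
link5: (6,1,4)
R 1-5 [J1]: (6,2,4)
R 1-4 [J1]: (6,3,4)
R 2-5 [J1]: (6,4,4)
link6: (7,4,4)
C 2-6 [J2]: (7,4,5)
P 6-1 [J1]: (7,5,5)
Grübler: 3·6 − 2·5 − 5 = 3

M = 3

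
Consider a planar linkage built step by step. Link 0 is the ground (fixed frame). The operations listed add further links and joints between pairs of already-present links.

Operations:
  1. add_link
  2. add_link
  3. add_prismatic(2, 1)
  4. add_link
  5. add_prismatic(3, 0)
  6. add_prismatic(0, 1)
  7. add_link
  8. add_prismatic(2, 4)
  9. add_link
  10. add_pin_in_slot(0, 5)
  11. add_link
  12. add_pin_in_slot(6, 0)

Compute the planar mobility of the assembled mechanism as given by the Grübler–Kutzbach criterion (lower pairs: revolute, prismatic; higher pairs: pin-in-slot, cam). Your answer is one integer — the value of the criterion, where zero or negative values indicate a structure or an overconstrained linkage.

[1;0;0] (link 0 is ground)
L+ [2;0;0]
L+ [3;0;0]
P(2,1)∈J1 [3;1;0]
L+ [4;1;0]
P(3,0)∈J1 [4;2;0]
P(0,1)∈J1 [4;3;0]
L+ [5;3;0]
P(2,4)∈J1 [5;4;0]
L+ [6;4;0]
PS(0,5)∈J2 [6;4;1]
L+ [7;4;1]
PS(6,0)∈J2 [7;4;2]
mobility = 18 − 8 − 2 = 8

M = 8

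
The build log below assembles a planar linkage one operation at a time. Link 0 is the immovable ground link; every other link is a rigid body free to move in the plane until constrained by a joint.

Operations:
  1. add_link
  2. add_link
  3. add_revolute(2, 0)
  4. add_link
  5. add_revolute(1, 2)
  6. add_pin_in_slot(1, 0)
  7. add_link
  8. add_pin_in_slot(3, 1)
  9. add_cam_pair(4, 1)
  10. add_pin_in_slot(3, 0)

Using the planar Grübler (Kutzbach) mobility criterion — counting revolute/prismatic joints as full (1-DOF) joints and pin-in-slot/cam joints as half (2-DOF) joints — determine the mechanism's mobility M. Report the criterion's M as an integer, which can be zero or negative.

M = 4

(L,J1,J2)=(1,0,0); link0 fixed
link1: (2,0,0)
link2: (3,0,0)
R 2-0 [J1]: (3,1,0)
link3: (4,1,0)
R 1-2 [J1]: (4,2,0)
PS 1-0 [J2]: (4,2,1)
link4: (5,2,1)
PS 3-1 [J2]: (5,2,2)
C 4-1 [J2]: (5,2,3)
PS 3-0 [J2]: (5,2,4)
Grübler: 3·4 − 2·2 − 4 = 4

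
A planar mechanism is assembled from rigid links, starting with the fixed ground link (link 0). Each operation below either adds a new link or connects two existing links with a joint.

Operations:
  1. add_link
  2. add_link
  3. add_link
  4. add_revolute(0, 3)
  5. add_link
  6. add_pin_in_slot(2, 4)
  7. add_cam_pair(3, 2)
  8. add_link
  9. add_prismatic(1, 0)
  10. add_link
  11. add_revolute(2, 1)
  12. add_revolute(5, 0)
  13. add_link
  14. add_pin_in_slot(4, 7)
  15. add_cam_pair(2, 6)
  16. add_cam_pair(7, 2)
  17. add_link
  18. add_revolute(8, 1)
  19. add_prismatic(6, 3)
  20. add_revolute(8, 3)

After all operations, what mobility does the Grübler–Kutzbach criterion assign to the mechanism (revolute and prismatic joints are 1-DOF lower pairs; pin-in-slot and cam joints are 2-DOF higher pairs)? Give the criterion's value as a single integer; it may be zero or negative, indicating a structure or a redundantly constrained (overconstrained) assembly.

M = 5

ground; <1,0,0>
#1 <2,0,0>
#2 <3,0,0>
#3 <4,0,0>
R:0↔3 J1 <4,1,0>
#4 <5,1,0>
PS:2↔4 J2 <5,1,1>
C:3↔2 J2 <5,1,2>
#5 <6,1,2>
P:1↔0 J1 <6,2,2>
#6 <7,2,2>
R:2↔1 J1 <7,3,2>
R:5↔0 J1 <7,4,2>
#7 <8,4,2>
PS:4↔7 J2 <8,4,3>
C:2↔6 J2 <8,4,4>
C:7↔2 J2 <8,4,5>
#8 <9,4,5>
R:8↔1 J1 <9,5,5>
P:6↔3 J1 <9,6,5>
R:8↔3 J1 <9,7,5>
3×8 − 2×7 − 1×5 = 5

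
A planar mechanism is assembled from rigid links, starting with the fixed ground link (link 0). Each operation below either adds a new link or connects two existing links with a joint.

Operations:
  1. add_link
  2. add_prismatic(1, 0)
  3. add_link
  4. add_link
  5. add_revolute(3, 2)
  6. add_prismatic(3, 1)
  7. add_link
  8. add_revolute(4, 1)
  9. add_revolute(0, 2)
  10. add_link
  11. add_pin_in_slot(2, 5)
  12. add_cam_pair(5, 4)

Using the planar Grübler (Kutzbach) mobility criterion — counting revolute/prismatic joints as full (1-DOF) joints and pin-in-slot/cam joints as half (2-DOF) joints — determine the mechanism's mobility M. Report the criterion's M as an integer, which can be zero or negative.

[1;0;0] (link 0 is ground)
L+ [2;0;0]
P(1,0)∈J1 [2;1;0]
L+ [3;1;0]
L+ [4;1;0]
R(3,2)∈J1 [4;2;0]
P(3,1)∈J1 [4;3;0]
L+ [5;3;0]
R(4,1)∈J1 [5;4;0]
R(0,2)∈J1 [5;5;0]
L+ [6;5;0]
PS(2,5)∈J2 [6;5;1]
C(5,4)∈J2 [6;5;2]
mobility = 15 − 10 − 2 = 3

M = 3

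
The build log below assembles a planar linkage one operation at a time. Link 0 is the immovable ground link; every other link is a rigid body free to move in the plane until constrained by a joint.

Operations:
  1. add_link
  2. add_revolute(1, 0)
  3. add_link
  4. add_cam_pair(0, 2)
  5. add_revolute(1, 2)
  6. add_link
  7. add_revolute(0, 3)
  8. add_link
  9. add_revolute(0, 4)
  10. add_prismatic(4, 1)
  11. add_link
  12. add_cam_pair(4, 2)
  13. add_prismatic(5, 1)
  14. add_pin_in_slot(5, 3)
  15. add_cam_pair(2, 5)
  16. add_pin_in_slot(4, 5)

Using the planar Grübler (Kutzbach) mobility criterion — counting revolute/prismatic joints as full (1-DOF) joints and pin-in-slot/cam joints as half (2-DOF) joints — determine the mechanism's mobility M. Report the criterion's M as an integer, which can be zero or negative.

ground; <1,0,0>
#1 <2,0,0>
R:1↔0 J1 <2,1,0>
#2 <3,1,0>
C:0↔2 J2 <3,1,1>
R:1↔2 J1 <3,2,1>
#3 <4,2,1>
R:0↔3 J1 <4,3,1>
#4 <5,3,1>
R:0↔4 J1 <5,4,1>
P:4↔1 J1 <5,5,1>
#5 <6,5,1>
C:4↔2 J2 <6,5,2>
P:5↔1 J1 <6,6,2>
PS:5↔3 J2 <6,6,3>
C:2↔5 J2 <6,6,4>
PS:4↔5 J2 <6,6,5>
3×5 − 2×6 − 1×5 = -2

M = -2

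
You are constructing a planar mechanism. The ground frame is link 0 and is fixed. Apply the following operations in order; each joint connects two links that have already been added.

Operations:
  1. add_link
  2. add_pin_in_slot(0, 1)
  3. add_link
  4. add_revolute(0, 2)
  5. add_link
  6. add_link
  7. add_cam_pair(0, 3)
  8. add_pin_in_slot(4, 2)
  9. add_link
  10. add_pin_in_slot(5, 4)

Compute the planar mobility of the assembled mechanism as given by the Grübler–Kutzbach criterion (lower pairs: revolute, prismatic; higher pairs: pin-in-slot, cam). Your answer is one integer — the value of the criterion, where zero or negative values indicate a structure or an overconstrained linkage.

M = 9

[1;0;0] (link 0 is ground)
L+ [2;0;0]
PS(0,1)∈J2 [2;0;1]
L+ [3;0;1]
R(0,2)∈J1 [3;1;1]
L+ [4;1;1]
L+ [5;1;1]
C(0,3)∈J2 [5;1;2]
PS(4,2)∈J2 [5;1;3]
L+ [6;1;3]
PS(5,4)∈J2 [6;1;4]
mobility = 15 − 2 − 4 = 9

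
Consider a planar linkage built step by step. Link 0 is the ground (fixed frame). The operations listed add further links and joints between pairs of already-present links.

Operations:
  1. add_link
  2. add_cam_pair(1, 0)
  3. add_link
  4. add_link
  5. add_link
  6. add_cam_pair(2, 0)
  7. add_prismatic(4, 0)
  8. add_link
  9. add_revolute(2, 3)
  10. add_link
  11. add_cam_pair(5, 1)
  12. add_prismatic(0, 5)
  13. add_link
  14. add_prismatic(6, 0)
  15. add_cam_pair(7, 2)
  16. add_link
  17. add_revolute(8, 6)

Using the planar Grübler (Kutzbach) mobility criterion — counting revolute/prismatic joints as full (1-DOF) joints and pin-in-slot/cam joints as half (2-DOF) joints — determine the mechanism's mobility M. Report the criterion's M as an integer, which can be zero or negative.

M = 10

ground; <1,0,0>
#1 <2,0,0>
C:1↔0 J2 <2,0,1>
#2 <3,0,1>
#3 <4,0,1>
#4 <5,0,1>
C:2↔0 J2 <5,0,2>
P:4↔0 J1 <5,1,2>
#5 <6,1,2>
R:2↔3 J1 <6,2,2>
#6 <7,2,2>
C:5↔1 J2 <7,2,3>
P:0↔5 J1 <7,3,3>
#7 <8,3,3>
P:6↔0 J1 <8,4,3>
C:7↔2 J2 <8,4,4>
#8 <9,4,4>
R:8↔6 J1 <9,5,4>
3×8 − 2×5 − 1×4 = 10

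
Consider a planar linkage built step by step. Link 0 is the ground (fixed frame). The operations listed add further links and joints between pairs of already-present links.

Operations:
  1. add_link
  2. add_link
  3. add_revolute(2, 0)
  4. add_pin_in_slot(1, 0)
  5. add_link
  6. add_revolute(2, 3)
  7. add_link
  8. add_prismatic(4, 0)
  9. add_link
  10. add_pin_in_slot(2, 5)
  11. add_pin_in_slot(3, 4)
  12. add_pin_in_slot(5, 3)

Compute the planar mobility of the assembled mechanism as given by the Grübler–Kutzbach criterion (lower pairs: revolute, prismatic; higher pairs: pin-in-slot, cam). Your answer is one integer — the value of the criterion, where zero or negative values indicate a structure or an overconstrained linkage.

ground; <1,0,0>
#1 <2,0,0>
#2 <3,0,0>
R:2↔0 J1 <3,1,0>
PS:1↔0 J2 <3,1,1>
#3 <4,1,1>
R:2↔3 J1 <4,2,1>
#4 <5,2,1>
P:4↔0 J1 <5,3,1>
#5 <6,3,1>
PS:2↔5 J2 <6,3,2>
PS:3↔4 J2 <6,3,3>
PS:5↔3 J2 <6,3,4>
3×5 − 2×3 − 1×4 = 5

M = 5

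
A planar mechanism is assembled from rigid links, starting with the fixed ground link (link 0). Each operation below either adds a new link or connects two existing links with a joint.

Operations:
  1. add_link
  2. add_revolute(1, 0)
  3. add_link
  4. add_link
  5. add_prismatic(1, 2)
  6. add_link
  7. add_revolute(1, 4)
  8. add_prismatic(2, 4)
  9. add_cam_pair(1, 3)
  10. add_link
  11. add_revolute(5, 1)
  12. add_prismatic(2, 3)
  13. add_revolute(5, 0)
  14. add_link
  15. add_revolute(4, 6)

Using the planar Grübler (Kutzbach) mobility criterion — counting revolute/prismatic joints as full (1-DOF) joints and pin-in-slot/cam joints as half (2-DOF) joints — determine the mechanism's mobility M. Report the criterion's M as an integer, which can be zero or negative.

(L,J1,J2)=(1,0,0); link0 fixed
link1: (2,0,0)
R 1-0 [J1]: (2,1,0)
link2: (3,1,0)
link3: (4,1,0)
P 1-2 [J1]: (4,2,0)
link4: (5,2,0)
R 1-4 [J1]: (5,3,0)
P 2-4 [J1]: (5,4,0)
C 1-3 [J2]: (5,4,1)
link5: (6,4,1)
R 5-1 [J1]: (6,5,1)
P 2-3 [J1]: (6,6,1)
R 5-0 [J1]: (6,7,1)
link6: (7,7,1)
R 4-6 [J1]: (7,8,1)
Grübler: 3·6 − 2·8 − 1 = 1

M = 1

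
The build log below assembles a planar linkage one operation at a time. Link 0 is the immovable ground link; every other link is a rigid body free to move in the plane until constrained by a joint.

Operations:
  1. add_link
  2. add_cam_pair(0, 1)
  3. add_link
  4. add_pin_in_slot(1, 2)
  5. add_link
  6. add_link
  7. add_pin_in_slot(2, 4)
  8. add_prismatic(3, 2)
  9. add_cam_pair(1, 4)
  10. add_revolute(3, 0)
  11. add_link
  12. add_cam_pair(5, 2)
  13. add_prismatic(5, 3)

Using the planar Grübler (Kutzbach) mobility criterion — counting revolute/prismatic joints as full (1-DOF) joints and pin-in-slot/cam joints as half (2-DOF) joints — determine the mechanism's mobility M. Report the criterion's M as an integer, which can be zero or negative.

M = 4

ground; <1,0,0>
#1 <2,0,0>
C:0↔1 J2 <2,0,1>
#2 <3,0,1>
PS:1↔2 J2 <3,0,2>
#3 <4,0,2>
#4 <5,0,2>
PS:2↔4 J2 <5,0,3>
P:3↔2 J1 <5,1,3>
C:1↔4 J2 <5,1,4>
R:3↔0 J1 <5,2,4>
#5 <6,2,4>
C:5↔2 J2 <6,2,5>
P:5↔3 J1 <6,3,5>
3×5 − 2×3 − 1×5 = 4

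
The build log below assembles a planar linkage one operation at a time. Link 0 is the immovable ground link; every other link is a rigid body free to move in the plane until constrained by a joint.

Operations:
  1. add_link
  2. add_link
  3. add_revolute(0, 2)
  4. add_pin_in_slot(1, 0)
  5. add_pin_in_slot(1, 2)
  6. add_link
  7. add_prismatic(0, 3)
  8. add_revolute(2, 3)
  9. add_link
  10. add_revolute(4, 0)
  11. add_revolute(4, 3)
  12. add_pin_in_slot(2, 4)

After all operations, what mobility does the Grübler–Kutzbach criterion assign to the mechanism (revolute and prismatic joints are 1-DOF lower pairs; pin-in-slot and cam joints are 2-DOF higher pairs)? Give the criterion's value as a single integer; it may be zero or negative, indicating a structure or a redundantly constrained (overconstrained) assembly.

M = -1

ground; <1,0,0>
#1 <2,0,0>
#2 <3,0,0>
R:0↔2 J1 <3,1,0>
PS:1↔0 J2 <3,1,1>
PS:1↔2 J2 <3,1,2>
#3 <4,1,2>
P:0↔3 J1 <4,2,2>
R:2↔3 J1 <4,3,2>
#4 <5,3,2>
R:4↔0 J1 <5,4,2>
R:4↔3 J1 <5,5,2>
PS:2↔4 J2 <5,5,3>
3×4 − 2×5 − 1×3 = -1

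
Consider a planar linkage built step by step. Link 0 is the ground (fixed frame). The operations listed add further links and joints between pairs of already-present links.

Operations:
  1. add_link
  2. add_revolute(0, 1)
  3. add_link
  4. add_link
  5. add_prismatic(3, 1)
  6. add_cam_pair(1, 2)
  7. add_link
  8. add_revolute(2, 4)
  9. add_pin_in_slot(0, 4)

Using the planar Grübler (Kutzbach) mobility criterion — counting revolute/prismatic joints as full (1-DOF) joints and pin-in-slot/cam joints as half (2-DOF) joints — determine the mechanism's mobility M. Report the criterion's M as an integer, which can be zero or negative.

M = 4

(L,J1,J2)=(1,0,0); link0 fixed
link1: (2,0,0)
R 0-1 [J1]: (2,1,0)
link2: (3,1,0)
link3: (4,1,0)
P 3-1 [J1]: (4,2,0)
C 1-2 [J2]: (4,2,1)
link4: (5,2,1)
R 2-4 [J1]: (5,3,1)
PS 0-4 [J2]: (5,3,2)
Grübler: 3·4 − 2·3 − 2 = 4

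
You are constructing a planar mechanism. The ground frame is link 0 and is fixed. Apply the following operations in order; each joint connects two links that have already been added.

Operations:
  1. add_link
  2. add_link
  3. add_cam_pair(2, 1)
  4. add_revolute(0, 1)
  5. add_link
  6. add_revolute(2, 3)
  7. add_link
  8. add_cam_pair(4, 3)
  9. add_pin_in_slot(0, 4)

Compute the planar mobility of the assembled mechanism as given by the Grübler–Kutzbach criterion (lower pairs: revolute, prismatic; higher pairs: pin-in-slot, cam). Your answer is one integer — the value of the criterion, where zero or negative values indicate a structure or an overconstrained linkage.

link 0 = ground. State L|J1|J2 = 1|0|0
+link1  2|0|0
+link2  3|0|0
C(2,1) f=2→J2  3|0|1
R(0,1) f=1→J1  3|1|1
+link3  4|1|1
R(2,3) f=1→J1  4|2|1
+link4  5|2|1
C(4,3) f=2→J2  5|2|2
PS(0,4) f=2→J2  5|2|3
M = 3(5−1)−2·2−3 = 12−4−3 = 5

M = 5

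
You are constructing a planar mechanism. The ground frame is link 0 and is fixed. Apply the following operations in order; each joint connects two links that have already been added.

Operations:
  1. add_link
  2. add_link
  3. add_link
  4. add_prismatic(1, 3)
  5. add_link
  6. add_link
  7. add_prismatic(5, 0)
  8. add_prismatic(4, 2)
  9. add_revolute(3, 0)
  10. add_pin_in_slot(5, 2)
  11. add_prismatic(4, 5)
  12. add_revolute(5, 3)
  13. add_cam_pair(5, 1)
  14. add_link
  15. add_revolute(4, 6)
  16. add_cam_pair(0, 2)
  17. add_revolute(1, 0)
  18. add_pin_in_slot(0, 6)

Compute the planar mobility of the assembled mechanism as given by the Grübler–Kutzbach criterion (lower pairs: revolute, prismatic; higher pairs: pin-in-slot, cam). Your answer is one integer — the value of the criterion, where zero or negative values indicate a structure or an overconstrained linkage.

M = -2

link 0 = ground. State L|J1|J2 = 1|0|0
+link1  2|0|0
+link2  3|0|0
+link3  4|0|0
P(1,3) f=1→J1  4|1|0
+link4  5|1|0
+link5  6|1|0
P(5,0) f=1→J1  6|2|0
P(4,2) f=1→J1  6|3|0
R(3,0) f=1→J1  6|4|0
PS(5,2) f=2→J2  6|4|1
P(4,5) f=1→J1  6|5|1
R(5,3) f=1→J1  6|6|1
C(5,1) f=2→J2  6|6|2
+link6  7|6|2
R(4,6) f=1→J1  7|7|2
C(0,2) f=2→J2  7|7|3
R(1,0) f=1→J1  7|8|3
PS(0,6) f=2→J2  7|8|4
M = 3(7−1)−2·8−4 = 18−16−4 = -2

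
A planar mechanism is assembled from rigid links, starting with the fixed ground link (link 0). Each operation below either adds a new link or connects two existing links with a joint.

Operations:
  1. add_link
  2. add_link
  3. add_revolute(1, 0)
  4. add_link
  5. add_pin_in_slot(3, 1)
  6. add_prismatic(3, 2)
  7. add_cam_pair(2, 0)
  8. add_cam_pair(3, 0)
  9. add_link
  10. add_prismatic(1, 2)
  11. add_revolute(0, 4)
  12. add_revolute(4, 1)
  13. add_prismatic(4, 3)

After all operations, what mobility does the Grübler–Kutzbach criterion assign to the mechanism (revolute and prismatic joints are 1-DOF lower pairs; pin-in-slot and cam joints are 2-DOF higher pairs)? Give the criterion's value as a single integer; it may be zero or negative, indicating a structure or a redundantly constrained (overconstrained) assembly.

M = -3

[1;0;0] (link 0 is ground)
L+ [2;0;0]
L+ [3;0;0]
R(1,0)∈J1 [3;1;0]
L+ [4;1;0]
PS(3,1)∈J2 [4;1;1]
P(3,2)∈J1 [4;2;1]
C(2,0)∈J2 [4;2;2]
C(3,0)∈J2 [4;2;3]
L+ [5;2;3]
P(1,2)∈J1 [5;3;3]
R(0,4)∈J1 [5;4;3]
R(4,1)∈J1 [5;5;3]
P(4,3)∈J1 [5;6;3]
mobility = 12 − 12 − 3 = -3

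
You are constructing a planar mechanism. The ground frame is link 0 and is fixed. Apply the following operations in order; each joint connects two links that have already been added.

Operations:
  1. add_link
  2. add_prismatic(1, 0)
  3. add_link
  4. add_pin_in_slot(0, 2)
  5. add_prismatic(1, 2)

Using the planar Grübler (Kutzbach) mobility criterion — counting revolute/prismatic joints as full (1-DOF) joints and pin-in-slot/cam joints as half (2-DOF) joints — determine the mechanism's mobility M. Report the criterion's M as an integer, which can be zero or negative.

ground; <1,0,0>
#1 <2,0,0>
P:1↔0 J1 <2,1,0>
#2 <3,1,0>
PS:0↔2 J2 <3,1,1>
P:1↔2 J1 <3,2,1>
3×2 − 2×2 − 1×1 = 1

M = 1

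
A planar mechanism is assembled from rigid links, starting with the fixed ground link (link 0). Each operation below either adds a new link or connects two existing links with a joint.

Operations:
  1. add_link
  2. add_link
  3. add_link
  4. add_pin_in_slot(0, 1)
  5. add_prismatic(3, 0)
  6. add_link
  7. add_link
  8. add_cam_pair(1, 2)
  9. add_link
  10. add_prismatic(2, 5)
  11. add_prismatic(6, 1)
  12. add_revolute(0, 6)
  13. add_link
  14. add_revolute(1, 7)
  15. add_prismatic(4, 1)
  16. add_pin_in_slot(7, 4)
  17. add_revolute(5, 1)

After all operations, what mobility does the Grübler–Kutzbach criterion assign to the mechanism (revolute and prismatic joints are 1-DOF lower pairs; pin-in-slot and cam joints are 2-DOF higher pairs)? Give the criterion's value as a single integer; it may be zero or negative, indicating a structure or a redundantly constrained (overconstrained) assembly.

M = 4

link 0 = ground. State L|J1|J2 = 1|0|0
+link1  2|0|0
+link2  3|0|0
+link3  4|0|0
PS(0,1) f=2→J2  4|0|1
P(3,0) f=1→J1  4|1|1
+link4  5|1|1
+link5  6|1|1
C(1,2) f=2→J2  6|1|2
+link6  7|1|2
P(2,5) f=1→J1  7|2|2
P(6,1) f=1→J1  7|3|2
R(0,6) f=1→J1  7|4|2
+link7  8|4|2
R(1,7) f=1→J1  8|5|2
P(4,1) f=1→J1  8|6|2
PS(7,4) f=2→J2  8|6|3
R(5,1) f=1→J1  8|7|3
M = 3(8−1)−2·7−3 = 21−14−3 = 4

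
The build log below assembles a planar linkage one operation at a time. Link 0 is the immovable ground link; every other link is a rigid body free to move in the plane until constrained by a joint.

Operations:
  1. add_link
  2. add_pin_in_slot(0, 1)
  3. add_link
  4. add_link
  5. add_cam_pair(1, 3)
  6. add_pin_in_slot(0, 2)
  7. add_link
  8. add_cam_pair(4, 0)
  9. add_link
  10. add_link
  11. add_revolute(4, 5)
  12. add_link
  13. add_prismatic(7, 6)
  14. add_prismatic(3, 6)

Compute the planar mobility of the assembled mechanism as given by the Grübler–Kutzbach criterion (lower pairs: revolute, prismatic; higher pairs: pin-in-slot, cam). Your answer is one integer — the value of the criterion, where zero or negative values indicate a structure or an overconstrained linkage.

M = 11

L=1 J1=0 J2=0
add link → L=2 J1=0 J2=0
PS@0,1 dof=2 J2 → L=2 J1=0 J2=1
add link → L=3 J1=0 J2=1
add link → L=4 J1=0 J2=1
C@1,3 dof=2 J2 → L=4 J1=0 J2=2
PS@0,2 dof=2 J2 → L=4 J1=0 J2=3
add link → L=5 J1=0 J2=3
C@4,0 dof=2 J2 → L=5 J1=0 J2=4
add link → L=6 J1=0 J2=4
add link → L=7 J1=0 J2=4
R@4,5 dof=1 J1 → L=7 J1=1 J2=4
add link → L=8 J1=1 J2=4
P@7,6 dof=1 J1 → L=8 J1=2 J2=4
P@3,6 dof=1 J1 → L=8 J1=3 J2=4
M=3(L−1)−2J1−J2=3·7−2·3−4=11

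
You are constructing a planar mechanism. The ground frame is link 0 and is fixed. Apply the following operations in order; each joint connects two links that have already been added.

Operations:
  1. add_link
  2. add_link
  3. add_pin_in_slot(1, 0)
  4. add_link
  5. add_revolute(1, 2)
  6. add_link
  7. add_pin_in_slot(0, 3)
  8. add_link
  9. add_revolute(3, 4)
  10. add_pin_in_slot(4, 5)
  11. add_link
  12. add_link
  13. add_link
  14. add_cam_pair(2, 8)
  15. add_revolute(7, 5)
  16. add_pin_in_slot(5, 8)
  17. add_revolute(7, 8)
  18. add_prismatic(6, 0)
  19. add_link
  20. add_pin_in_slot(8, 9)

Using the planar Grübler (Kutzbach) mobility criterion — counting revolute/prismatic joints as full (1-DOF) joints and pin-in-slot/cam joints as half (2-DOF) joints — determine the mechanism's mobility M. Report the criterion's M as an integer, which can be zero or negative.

[1;0;0] (link 0 is ground)
L+ [2;0;0]
L+ [3;0;0]
PS(1,0)∈J2 [3;0;1]
L+ [4;0;1]
R(1,2)∈J1 [4;1;1]
L+ [5;1;1]
PS(0,3)∈J2 [5;1;2]
L+ [6;1;2]
R(3,4)∈J1 [6;2;2]
PS(4,5)∈J2 [6;2;3]
L+ [7;2;3]
L+ [8;2;3]
L+ [9;2;3]
C(2,8)∈J2 [9;2;4]
R(7,5)∈J1 [9;3;4]
PS(5,8)∈J2 [9;3;5]
R(7,8)∈J1 [9;4;5]
P(6,0)∈J1 [9;5;5]
L+ [10;5;5]
PS(8,9)∈J2 [10;5;6]
mobility = 27 − 10 − 6 = 11

M = 11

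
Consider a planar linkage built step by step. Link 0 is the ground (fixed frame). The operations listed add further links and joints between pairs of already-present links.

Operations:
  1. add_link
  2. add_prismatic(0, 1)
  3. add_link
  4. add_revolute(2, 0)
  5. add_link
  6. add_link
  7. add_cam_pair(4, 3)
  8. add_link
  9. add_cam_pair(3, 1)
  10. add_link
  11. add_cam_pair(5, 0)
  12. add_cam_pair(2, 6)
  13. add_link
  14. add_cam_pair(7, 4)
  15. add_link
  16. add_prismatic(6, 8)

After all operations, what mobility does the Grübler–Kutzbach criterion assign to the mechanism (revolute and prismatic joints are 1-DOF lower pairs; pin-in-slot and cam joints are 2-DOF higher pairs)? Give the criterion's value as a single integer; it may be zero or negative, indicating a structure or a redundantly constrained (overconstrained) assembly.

(L,J1,J2)=(1,0,0); link0 fixed
link1: (2,0,0)
P 0-1 [J1]: (2,1,0)
link2: (3,1,0)
R 2-0 [J1]: (3,2,0)
link3: (4,2,0)
link4: (5,2,0)
C 4-3 [J2]: (5,2,1)
link5: (6,2,1)
C 3-1 [J2]: (6,2,2)
link6: (7,2,2)
C 5-0 [J2]: (7,2,3)
C 2-6 [J2]: (7,2,4)
link7: (8,2,4)
C 7-4 [J2]: (8,2,5)
link8: (9,2,5)
P 6-8 [J1]: (9,3,5)
Grübler: 3·8 − 2·3 − 5 = 13

M = 13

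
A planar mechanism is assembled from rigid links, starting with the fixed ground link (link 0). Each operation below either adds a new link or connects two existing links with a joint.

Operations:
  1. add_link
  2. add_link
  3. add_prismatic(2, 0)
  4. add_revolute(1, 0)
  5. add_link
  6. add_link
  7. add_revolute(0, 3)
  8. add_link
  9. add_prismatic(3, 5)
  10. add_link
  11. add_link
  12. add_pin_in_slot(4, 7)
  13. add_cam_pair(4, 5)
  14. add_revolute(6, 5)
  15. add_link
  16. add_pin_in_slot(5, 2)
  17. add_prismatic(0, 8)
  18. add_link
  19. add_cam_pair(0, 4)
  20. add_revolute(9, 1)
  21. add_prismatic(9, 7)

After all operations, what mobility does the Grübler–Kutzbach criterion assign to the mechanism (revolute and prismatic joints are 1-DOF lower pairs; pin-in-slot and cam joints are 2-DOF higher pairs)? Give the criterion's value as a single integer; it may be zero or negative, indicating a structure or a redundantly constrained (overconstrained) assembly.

M = 7

ground; <1,0,0>
#1 <2,0,0>
#2 <3,0,0>
P:2↔0 J1 <3,1,0>
R:1↔0 J1 <3,2,0>
#3 <4,2,0>
#4 <5,2,0>
R:0↔3 J1 <5,3,0>
#5 <6,3,0>
P:3↔5 J1 <6,4,0>
#6 <7,4,0>
#7 <8,4,0>
PS:4↔7 J2 <8,4,1>
C:4↔5 J2 <8,4,2>
R:6↔5 J1 <8,5,2>
#8 <9,5,2>
PS:5↔2 J2 <9,5,3>
P:0↔8 J1 <9,6,3>
#9 <10,6,3>
C:0↔4 J2 <10,6,4>
R:9↔1 J1 <10,7,4>
P:9↔7 J1 <10,8,4>
3×9 − 2×8 − 1×4 = 7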